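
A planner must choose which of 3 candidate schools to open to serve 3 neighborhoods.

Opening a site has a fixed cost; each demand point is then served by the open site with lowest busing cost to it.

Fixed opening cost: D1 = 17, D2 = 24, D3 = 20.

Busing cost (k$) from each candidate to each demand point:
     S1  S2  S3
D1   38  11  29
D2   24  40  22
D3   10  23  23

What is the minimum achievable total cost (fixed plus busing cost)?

Open {D3}: assign each demand point to its cheapest open site.
  S1→D3 10, S2→D3 23, S3→D3 23
  busing cost 56, fixed 20 → total 76.
Compare {D1, D3}: busing cost 44 + fixed 37 = 81.
Compare {D1}: busing cost 78 + fixed 17 = 95.
Compare {D1, D2}: busing cost 57 + fixed 41 = 98.
All other subsets cost ≥ 81. Minimum total cost: 76.

76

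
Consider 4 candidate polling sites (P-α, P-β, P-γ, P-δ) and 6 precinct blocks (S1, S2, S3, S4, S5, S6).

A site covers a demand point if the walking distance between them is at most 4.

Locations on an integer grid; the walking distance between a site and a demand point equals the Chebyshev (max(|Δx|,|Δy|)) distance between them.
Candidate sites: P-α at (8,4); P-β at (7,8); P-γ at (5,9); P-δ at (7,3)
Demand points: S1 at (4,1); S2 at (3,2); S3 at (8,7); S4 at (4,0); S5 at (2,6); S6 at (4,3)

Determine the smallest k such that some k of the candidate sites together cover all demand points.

2

Coverage sets (demand points within 4 of each site):
  P-α: {S1, S3, S4, S6}
  P-β: {S3}
  P-γ: {S3, S5}
  P-δ: {S1, S2, S3, S4, S6}
No single site covers all 6 demand points.
But {P-γ, P-δ} covers everything, so the minimum is 2.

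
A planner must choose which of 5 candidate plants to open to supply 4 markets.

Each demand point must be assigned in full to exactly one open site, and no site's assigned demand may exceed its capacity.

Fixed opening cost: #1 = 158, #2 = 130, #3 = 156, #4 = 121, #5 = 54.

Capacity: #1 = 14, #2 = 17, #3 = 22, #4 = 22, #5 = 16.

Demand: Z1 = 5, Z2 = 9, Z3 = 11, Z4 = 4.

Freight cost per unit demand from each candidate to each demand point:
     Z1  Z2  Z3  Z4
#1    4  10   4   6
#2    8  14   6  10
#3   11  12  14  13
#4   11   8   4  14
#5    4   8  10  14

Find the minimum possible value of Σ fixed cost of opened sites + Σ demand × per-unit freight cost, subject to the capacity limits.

367

Open {#4, #5}; cheapest assignment that respects the capacities:
  #4 (cap 22, load 20): Z2, Z3 — cost 9×8 + 11×4 = 116
  #5 (cap 16, load 9): Z1, Z4 — cost 5×4 + 4×14 = 76
  Shipping 192, fixed 175 → total 367.
  Any other capacity-feasible assignment to {#4, #5} ships for at least 192.
Compare {#2, #5}: its best feasible assignment gives total 382.
Compare {#1, #4}: its best feasible assignment gives total 439.
Every other set of open sites that can feasibly serve all demand totals ≥ 382 even under its best assignment. Minimum: 367.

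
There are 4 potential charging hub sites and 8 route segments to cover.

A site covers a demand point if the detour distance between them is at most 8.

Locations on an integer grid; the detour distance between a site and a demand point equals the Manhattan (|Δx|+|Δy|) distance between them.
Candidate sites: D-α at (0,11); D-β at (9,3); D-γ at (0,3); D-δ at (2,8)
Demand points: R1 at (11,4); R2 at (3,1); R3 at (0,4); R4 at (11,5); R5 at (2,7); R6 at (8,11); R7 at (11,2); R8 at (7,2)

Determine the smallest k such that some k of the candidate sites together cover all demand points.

Coverage sets (demand points within 8 of each site):
  D-α: {R3, R5, R6}
  D-β: {R1, R2, R4, R7, R8}
  D-γ: {R2, R3, R5, R8}
  D-δ: {R2, R3, R5}
No single site covers all 8 demand points.
But {D-α, D-β} covers everything, so the minimum is 2.

2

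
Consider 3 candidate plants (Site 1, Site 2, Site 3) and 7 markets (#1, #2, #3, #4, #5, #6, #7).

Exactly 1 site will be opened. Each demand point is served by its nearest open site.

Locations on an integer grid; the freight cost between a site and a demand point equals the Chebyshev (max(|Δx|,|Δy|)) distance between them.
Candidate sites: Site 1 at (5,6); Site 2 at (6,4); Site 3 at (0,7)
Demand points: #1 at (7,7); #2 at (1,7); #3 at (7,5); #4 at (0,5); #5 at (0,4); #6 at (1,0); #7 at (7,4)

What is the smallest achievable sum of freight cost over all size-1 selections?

26

Open {Site 1}.
  #1→Site 1 2, #2→Site 1 4, #3→Site 1 2, #4→Site 1 5, #5→Site 1 5, #6→Site 1 6, #7→Site 1 2  ⇒ total 26.
Compare {Site 2}: total 27.
Compare {Site 3}: total 34.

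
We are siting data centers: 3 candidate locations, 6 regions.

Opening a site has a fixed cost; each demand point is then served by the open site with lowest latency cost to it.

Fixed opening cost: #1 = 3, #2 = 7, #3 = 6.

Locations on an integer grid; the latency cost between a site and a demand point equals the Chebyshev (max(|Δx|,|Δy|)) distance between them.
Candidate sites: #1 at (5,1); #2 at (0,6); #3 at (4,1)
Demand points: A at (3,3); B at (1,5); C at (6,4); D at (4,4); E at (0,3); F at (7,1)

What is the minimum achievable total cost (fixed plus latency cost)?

Open {#1}: assign each demand point to its cheapest open site.
  A→#1 2, B→#1 4, C→#1 3, D→#1 3, E→#1 5, F→#1 2
  latency cost 19, fixed 3 → total 22.
Compare {#1, #2}: latency cost 14 + fixed 10 = 24.
Compare {#3}: latency cost 19 + fixed 6 = 25.
Compare {#1, #3}: latency cost 18 + fixed 9 = 27.
All other subsets cost ≥ 24. Minimum total cost: 22.

22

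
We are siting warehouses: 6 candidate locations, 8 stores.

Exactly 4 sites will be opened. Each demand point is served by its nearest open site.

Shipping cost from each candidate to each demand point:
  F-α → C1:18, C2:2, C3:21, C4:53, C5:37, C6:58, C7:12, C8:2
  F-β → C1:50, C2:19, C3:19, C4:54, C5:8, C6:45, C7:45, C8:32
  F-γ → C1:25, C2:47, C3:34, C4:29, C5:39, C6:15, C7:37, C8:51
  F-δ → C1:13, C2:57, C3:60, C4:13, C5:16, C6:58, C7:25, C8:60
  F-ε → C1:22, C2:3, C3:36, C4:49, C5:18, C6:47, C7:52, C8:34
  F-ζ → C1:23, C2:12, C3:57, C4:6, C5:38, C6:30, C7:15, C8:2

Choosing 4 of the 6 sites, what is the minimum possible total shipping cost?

82

Open {F-α, F-β, F-γ, F-ζ}.
  C1→F-α 18, C2→F-α 2, C3→F-β 19, C4→F-ζ 6, C5→F-β 8, C6→F-γ 15, C7→F-α 12, C8→F-α 2  ⇒ total 82.
Compare {F-α, F-β, F-γ, F-δ}: total 84.
Compare {F-α, F-γ, F-δ, F-ζ}: total 87.
No size-4 selection does better; minimum is 82.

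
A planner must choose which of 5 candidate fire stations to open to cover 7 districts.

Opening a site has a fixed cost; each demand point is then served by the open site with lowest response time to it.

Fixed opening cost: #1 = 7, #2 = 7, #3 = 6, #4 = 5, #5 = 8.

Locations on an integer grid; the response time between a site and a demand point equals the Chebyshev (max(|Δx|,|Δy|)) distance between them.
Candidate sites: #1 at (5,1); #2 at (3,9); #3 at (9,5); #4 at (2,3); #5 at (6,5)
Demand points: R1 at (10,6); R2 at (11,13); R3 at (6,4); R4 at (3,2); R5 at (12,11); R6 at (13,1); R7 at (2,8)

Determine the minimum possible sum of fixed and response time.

39

Open {#3, #4}: assign each demand point to its cheapest open site.
  R1→#3 1, R2→#3 8, R3→#3 3, R4→#4 1, R5→#3 6, R6→#3 4, R7→#4 5
  response time 28, fixed 11 → total 39.
Compare {#3}: response time 35 + fixed 6 = 41.
Compare {#5}: response time 33 + fixed 8 = 41.
Compare {#3, #5}: response time 27 + fixed 14 = 41.
All other subsets cost ≥ 41. Minimum total cost: 39.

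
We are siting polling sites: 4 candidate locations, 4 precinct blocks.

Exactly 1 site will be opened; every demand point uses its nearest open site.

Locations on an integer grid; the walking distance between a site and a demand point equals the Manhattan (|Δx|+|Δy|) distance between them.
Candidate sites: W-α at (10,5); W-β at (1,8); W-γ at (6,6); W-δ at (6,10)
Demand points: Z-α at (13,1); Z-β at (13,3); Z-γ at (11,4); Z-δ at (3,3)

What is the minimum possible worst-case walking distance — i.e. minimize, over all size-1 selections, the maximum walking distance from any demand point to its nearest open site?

Open {W-α}.
  Farthest demand point is Z-δ at walking distance 9 (to W-α); all others are ≤ 9.
With {W-γ} the worst case is 12.
With {W-δ} the worst case is 16.
No size-1 selection achieves below 9.

9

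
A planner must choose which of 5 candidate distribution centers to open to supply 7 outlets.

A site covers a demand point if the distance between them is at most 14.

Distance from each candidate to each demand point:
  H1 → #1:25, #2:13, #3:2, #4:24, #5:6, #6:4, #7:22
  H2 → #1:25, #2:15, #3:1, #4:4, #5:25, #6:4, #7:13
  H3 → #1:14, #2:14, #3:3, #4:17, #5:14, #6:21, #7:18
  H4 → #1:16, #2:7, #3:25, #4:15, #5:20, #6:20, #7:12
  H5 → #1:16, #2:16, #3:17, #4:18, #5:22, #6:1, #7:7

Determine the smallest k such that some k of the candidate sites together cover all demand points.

2

Coverage sets (demand points within 14 of each site):
  H1: {#2, #3, #5, #6}
  H2: {#3, #4, #6, #7}
  H3: {#1, #2, #3, #5}
  H4: {#2, #7}
  H5: {#6, #7}
No single site covers all 7 demand points.
But {H2, H3} covers everything, so the minimum is 2.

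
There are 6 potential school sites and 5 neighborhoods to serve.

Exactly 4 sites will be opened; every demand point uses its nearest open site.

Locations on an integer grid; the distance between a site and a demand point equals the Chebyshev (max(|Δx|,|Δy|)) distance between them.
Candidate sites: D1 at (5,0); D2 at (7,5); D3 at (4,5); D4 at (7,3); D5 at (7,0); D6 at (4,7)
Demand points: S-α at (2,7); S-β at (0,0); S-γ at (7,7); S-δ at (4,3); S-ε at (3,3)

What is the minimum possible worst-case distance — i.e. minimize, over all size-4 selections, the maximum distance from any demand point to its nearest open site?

5

Open {D1, D2, D3, D4}.
  Farthest demand point is S-β at distance 5 (to D1); all others are ≤ 5.
With {D1, D2, D3, D5} the worst case is 5.
With {D1, D2, D3, D6} the worst case is 5.
No size-4 selection achieves below 5.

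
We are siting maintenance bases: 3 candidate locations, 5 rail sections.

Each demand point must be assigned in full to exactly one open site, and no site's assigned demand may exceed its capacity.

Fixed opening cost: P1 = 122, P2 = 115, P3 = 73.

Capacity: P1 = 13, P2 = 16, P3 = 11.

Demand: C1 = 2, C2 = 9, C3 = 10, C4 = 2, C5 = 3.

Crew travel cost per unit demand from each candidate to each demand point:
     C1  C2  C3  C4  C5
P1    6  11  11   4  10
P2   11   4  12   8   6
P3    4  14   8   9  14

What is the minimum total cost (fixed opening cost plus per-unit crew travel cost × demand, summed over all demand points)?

Open {P2, P3}; cheapest assignment that respects the capacities:
  P2 (cap 16, load 16): C1, C2, C4, C5 — cost 2×11 + 9×4 + 2×8 + 3×6 = 92
  P3 (cap 11, load 10): C3 — cost 10×8 = 80
  Shipping 172, fixed 188 → total 360.
  Any other capacity-feasible assignment to {P2, P3} ships for at least 172.
Compare {P1, P2}: its best feasible assignment gives total 429.
Compare {P1, P2, P3}: its best feasible assignment gives total 464.
Every other set of open sites that can feasibly serve all demand totals ≥ 429 even under its best assignment. Minimum: 360.

360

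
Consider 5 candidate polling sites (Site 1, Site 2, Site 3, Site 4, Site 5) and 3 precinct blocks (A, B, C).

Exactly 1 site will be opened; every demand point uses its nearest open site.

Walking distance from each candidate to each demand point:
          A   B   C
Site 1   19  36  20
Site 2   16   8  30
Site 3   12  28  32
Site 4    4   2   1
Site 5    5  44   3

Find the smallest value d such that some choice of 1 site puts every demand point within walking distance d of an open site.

Open {Site 4}.
  Farthest demand point is A at walking distance 4 (to Site 4); all others are ≤ 4.
With {Site 2} the worst case is 30.
With {Site 3} the worst case is 32.
No size-1 selection achieves below 4.

4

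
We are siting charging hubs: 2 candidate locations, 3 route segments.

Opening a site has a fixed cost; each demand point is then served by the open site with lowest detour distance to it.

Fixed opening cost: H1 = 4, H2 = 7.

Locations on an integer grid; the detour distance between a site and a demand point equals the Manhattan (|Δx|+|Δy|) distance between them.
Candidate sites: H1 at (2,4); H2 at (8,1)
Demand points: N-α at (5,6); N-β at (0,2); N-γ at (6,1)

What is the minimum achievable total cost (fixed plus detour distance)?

20

Open {H1}: assign each demand point to its cheapest open site.
  N-α→H1 5, N-β→H1 4, N-γ→H1 7
  detour distance 16, fixed 4 → total 20.
Compare {H1, H2}: detour distance 11 + fixed 11 = 22.
Compare {H2}: detour distance 19 + fixed 7 = 26.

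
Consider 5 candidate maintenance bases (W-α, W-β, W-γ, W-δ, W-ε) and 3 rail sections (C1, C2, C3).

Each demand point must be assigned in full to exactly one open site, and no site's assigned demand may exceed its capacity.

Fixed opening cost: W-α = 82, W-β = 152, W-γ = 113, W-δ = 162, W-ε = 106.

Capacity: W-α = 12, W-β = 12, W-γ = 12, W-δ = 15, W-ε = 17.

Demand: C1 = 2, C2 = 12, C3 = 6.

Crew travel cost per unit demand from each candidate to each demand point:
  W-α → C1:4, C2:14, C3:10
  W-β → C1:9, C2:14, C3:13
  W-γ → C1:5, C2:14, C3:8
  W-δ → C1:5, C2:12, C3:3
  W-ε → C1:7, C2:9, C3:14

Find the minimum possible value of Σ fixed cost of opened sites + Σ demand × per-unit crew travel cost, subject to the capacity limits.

364

Open {W-α, W-ε}; cheapest assignment that respects the capacities:
  W-α (cap 12, load 8): C1, C3 — cost 2×4 + 6×10 = 68
  W-ε (cap 17, load 12): C2 — cost 12×9 = 108
  Shipping 176, fixed 188 → total 364.
  Any other capacity-feasible assignment to {W-α, W-ε} ships for at least 176.
Compare {W-γ, W-ε}: its best feasible assignment gives total 385.
Compare {W-δ, W-ε}: its best feasible assignment gives total 404.
Every other set of open sites that can feasibly serve all demand totals ≥ 385 even under its best assignment. Minimum: 364.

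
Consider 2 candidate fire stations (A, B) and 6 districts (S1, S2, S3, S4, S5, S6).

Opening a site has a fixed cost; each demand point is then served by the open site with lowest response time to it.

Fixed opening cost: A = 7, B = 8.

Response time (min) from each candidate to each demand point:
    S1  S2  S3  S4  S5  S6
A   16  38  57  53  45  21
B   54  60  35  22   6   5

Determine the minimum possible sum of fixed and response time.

Open {A, B}: assign each demand point to its cheapest open site.
  S1→A 16, S2→A 38, S3→B 35, S4→B 22, S5→B 6, S6→B 5
  response time 122, fixed 15 → total 137.
Compare {B}: response time 182 + fixed 8 = 190.
Compare {A}: response time 230 + fixed 7 = 237.

137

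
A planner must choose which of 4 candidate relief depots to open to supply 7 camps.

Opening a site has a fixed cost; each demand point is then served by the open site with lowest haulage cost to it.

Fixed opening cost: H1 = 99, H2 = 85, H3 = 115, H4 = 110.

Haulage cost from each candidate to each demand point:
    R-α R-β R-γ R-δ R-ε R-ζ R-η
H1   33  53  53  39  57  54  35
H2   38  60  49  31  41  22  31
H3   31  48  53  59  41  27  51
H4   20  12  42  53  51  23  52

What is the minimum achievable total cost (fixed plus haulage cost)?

Open {H2}: assign each demand point to its cheapest open site.
  R-α→H2 38, R-β→H2 60, R-γ→H2 49, R-δ→H2 31, R-ε→H2 41, R-ζ→H2 22, R-η→H2 31
  haulage cost 272, fixed 85 → total 357.
Compare {H4}: haulage cost 253 + fixed 110 = 363.
Compare {H2, H4}: haulage cost 199 + fixed 195 = 394.
Compare {H1}: haulage cost 324 + fixed 99 = 423.
All other subsets cost ≥ 363. Minimum total cost: 357.

357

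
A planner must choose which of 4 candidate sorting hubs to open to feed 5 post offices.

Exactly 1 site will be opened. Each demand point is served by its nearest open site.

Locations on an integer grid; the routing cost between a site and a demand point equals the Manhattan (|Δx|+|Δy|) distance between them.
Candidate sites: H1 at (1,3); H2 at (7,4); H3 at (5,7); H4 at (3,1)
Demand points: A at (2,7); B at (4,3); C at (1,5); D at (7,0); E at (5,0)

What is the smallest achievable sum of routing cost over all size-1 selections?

Open {H4}.
  A→H4 7, B→H4 3, C→H4 6, D→H4 5, E→H4 3  ⇒ total 24.
Compare {H1}: total 26.
Compare {H2}: total 29.
No size-1 selection does better; minimum is 24.

24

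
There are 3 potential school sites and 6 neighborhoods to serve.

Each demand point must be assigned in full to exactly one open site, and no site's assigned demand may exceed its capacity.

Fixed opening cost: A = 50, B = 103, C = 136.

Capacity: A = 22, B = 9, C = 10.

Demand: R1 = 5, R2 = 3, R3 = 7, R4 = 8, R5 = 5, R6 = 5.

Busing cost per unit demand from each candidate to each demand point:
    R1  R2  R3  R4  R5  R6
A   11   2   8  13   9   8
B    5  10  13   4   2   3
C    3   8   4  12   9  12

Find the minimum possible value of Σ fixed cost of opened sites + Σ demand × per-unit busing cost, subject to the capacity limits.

Open {A, B, C}; cheapest assignment that respects the capacities:
  A (cap 22, load 20): R2, R3, R5, R6 — cost 3×2 + 7×8 + 5×9 + 5×8 = 147
  B (cap 9, load 8): R4 — cost 8×4 = 32
  C (cap 10, load 5): R1 — cost 5×3 = 15
  Shipping 194, fixed 289 → total 483.
  Any other capacity-feasible assignment to {A, B, C} ships for at least 194.
Total demand is 33 and no other set of sites has combined capacity ≥ 33, so {A, B, C} is the only feasible choice of open sites. Minimum: 483.

483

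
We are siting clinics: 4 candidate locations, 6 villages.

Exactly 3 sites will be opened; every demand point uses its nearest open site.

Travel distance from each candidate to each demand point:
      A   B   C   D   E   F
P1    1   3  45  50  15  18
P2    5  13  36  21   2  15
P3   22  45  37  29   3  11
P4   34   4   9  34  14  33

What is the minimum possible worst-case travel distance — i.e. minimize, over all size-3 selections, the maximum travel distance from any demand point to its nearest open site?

21

Open {P1, P2, P4}.
  Farthest demand point is D at travel distance 21 (to P2); all others are ≤ 21.
With {P2, P3, P4} the worst case is 21.
With {P1, P3, P4} the worst case is 29.
No size-3 selection achieves below 21.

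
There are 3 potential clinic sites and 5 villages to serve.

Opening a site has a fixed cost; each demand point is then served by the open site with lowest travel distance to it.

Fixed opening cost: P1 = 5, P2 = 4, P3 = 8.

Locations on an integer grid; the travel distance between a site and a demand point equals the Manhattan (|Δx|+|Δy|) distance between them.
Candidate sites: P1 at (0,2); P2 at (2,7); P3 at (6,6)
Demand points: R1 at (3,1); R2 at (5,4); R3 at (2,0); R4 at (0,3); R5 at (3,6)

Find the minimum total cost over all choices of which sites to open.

Open {P1, P2}: assign each demand point to its cheapest open site.
  R1→P1 4, R2→P2 6, R3→P1 4, R4→P1 1, R5→P2 2
  travel distance 17, fixed 9 → total 26.
Compare {P1}: travel distance 23 + fixed 5 = 28.
Compare {P1, P3}: travel distance 15 + fixed 13 = 28.
Compare {P1, P2, P3}: travel distance 14 + fixed 17 = 31.
All other subsets cost ≥ 28. Minimum total cost: 26.

26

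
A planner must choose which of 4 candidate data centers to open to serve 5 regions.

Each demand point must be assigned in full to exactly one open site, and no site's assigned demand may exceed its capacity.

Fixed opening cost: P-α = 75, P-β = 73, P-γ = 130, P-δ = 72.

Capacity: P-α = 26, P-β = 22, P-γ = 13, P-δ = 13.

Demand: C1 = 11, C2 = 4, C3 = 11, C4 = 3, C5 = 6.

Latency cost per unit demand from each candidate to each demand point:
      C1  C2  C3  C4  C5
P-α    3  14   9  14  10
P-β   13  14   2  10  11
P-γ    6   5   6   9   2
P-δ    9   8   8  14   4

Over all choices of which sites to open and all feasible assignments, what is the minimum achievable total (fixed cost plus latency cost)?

Open {P-α, P-β}; cheapest assignment that respects the capacities:
  P-α (cap 26, load 21): C1, C2, C5 — cost 11×3 + 4×14 + 6×10 = 149
  P-β (cap 22, load 14): C3, C4 — cost 11×2 + 3×10 = 52
  Shipping 201, fixed 148 → total 349.
  Any other capacity-feasible assignment to {P-α, P-β} ships for at least 201.
Compare {P-α, P-β, P-δ}: its best feasible assignment gives total 361.
Compare {P-α, P-δ}: its best feasible assignment gives total 377.
Every other set of open sites that can feasibly serve all demand totals ≥ 361 even under its best assignment. Minimum: 349.

349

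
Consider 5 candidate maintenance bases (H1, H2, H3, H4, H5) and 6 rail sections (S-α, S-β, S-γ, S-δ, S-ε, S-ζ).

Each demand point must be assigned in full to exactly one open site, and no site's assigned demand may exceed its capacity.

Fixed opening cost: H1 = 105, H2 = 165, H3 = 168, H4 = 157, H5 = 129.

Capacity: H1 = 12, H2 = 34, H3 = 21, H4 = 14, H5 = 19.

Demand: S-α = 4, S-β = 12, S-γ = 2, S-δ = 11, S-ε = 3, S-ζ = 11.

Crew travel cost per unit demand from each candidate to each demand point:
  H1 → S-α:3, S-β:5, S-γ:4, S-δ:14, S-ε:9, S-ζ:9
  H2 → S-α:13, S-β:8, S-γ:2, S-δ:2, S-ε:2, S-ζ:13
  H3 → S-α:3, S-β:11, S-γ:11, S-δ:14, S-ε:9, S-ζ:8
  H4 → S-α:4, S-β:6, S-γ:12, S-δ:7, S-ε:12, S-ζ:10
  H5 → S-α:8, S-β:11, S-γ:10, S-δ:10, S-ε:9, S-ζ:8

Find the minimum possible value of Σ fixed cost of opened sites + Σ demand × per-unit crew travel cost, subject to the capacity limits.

Open {H2, H5}; cheapest assignment that respects the capacities:
  H2 (cap 34, load 28): S-β, S-γ, S-δ, S-ε — cost 12×8 + 2×2 + 11×2 + 3×2 = 128
  H5 (cap 19, load 15): S-α, S-ζ — cost 4×8 + 11×8 = 120
  Shipping 248, fixed 294 → total 542.
  Any other capacity-feasible assignment to {H2, H5} ships for at least 248.
Compare {H1, H2}: its best feasible assignment gives total 549.
Compare {H2, H3}: its best feasible assignment gives total 561.
Every other set of open sites that can feasibly serve all demand totals ≥ 549 even under its best assignment. Minimum: 542.

542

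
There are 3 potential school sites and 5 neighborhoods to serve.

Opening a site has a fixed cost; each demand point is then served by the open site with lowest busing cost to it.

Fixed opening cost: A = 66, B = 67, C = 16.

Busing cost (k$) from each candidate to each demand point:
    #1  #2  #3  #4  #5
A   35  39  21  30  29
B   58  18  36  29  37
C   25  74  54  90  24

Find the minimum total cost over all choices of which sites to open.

Open {B, C}: assign each demand point to its cheapest open site.
  #1→C 25, #2→B 18, #3→B 36, #4→B 29, #5→C 24
  busing cost 132, fixed 83 → total 215.
Compare {A}: busing cost 154 + fixed 66 = 220.
Compare {A, C}: busing cost 139 + fixed 82 = 221.
Compare {B}: busing cost 178 + fixed 67 = 245.
All other subsets cost ≥ 220. Minimum total cost: 215.

215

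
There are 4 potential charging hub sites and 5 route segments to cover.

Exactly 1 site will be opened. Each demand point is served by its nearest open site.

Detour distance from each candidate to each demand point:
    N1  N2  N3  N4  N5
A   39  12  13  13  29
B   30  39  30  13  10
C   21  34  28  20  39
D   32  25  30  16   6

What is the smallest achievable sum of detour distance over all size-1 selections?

Open {A}.
  N1→A 39, N2→A 12, N3→A 13, N4→A 13, N5→A 29  ⇒ total 106.
Compare {D}: total 109.
Compare {B}: total 122.
No size-1 selection does better; minimum is 106.

106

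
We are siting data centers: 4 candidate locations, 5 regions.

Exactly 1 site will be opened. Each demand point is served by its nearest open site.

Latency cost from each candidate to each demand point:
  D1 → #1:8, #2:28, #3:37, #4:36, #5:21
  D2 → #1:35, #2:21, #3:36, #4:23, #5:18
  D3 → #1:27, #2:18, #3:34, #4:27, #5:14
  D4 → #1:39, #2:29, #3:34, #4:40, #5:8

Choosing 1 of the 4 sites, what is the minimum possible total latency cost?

Open {D3}.
  #1→D3 27, #2→D3 18, #3→D3 34, #4→D3 27, #5→D3 14  ⇒ total 120.
Compare {D1}: total 130.
Compare {D2}: total 133.
No size-1 selection does better; minimum is 120.

120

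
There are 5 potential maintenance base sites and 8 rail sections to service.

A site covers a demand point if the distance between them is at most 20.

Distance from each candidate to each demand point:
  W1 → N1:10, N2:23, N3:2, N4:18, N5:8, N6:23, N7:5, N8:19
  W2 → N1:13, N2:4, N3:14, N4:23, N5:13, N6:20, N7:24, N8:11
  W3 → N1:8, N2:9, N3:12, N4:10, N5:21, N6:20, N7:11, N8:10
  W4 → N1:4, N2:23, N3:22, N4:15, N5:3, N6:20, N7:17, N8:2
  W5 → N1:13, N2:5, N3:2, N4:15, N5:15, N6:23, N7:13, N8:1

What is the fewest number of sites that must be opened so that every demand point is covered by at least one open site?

2

Coverage sets (demand points within 20 of each site):
  W1: {N1, N3, N4, N5, N7, N8}
  W2: {N1, N2, N3, N5, N6, N8}
  W3: {N1, N2, N3, N4, N6, N7, N8}
  W4: {N1, N4, N5, N6, N7, N8}
  W5: {N1, N2, N3, N4, N5, N7, N8}
No single site covers all 8 demand points.
But {W1, W2} covers everything, so the minimum is 2.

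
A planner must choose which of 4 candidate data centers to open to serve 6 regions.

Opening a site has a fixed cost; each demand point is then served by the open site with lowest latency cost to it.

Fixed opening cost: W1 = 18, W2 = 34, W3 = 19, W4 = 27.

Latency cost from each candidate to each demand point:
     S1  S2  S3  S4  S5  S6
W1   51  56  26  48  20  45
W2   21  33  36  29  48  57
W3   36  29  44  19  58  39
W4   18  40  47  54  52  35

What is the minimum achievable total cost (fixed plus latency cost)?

Open {W1, W3}: assign each demand point to its cheapest open site.
  S1→W3 36, S2→W3 29, S3→W1 26, S4→W3 19, S5→W1 20, S6→W3 39
  latency cost 169, fixed 37 → total 206.
Compare {W1, W3, W4}: latency cost 147 + fixed 64 = 211.
Compare {W1, W2, W3}: latency cost 154 + fixed 71 = 225.
Compare {W1, W2}: latency cost 174 + fixed 52 = 226.
All other subsets cost ≥ 211. Minimum total cost: 206.

206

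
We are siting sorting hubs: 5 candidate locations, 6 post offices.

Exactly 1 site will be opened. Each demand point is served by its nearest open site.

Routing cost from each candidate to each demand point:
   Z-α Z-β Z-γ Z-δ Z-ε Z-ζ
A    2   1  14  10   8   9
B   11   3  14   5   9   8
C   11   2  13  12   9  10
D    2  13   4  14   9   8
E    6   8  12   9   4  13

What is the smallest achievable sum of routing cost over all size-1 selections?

44

Open {A}.
  Z-α→A 2, Z-β→A 1, Z-γ→A 14, Z-δ→A 10, Z-ε→A 8, Z-ζ→A 9  ⇒ total 44.
Compare {B}: total 50.
Compare {D}: total 50.
No size-1 selection does better; minimum is 44.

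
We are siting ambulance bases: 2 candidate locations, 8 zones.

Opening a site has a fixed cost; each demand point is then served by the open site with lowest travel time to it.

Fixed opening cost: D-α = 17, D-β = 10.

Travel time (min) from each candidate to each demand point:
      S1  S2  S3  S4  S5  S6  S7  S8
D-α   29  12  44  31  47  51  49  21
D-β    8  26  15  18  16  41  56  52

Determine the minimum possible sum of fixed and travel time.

207

Open {D-α, D-β}: assign each demand point to its cheapest open site.
  S1→D-β 8, S2→D-α 12, S3→D-β 15, S4→D-β 18, S5→D-β 16, S6→D-β 41, S7→D-α 49, S8→D-α 21
  travel time 180, fixed 27 → total 207.
Compare {D-β}: travel time 232 + fixed 10 = 242.
Compare {D-α}: travel time 284 + fixed 17 = 301.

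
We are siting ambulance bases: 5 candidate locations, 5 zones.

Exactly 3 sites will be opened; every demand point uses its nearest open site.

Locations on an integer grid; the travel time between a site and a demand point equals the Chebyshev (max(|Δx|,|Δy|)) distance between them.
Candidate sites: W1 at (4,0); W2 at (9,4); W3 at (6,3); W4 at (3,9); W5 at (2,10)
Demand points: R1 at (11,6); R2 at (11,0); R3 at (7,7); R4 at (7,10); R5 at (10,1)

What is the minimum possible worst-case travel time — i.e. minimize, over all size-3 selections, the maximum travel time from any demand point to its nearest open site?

4

Open {W1, W2, W4}.
  Farthest demand point is R2 at travel time 4 (to W2); all others are ≤ 4.
With {W2, W3, W4} the worst case is 4.
With {W2, W4, W5} the worst case is 4.
No size-3 selection achieves below 4.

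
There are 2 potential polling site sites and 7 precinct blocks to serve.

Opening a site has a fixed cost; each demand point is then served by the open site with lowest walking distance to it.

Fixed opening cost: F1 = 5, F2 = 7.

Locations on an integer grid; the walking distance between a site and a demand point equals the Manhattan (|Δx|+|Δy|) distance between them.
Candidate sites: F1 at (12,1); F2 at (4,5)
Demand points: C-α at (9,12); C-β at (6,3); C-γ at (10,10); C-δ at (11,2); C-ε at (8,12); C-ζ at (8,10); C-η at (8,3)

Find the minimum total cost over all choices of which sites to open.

Open {F1, F2}: assign each demand point to its cheapest open site.
  C-α→F2 12, C-β→F2 4, C-γ→F1 11, C-δ→F1 2, C-ε→F2 11, C-ζ→F2 9, C-η→F1 6
  walking distance 55, fixed 12 → total 67.
Compare {F2}: walking distance 63 + fixed 7 = 70.
Compare {F1}: walking distance 69 + fixed 5 = 74.

67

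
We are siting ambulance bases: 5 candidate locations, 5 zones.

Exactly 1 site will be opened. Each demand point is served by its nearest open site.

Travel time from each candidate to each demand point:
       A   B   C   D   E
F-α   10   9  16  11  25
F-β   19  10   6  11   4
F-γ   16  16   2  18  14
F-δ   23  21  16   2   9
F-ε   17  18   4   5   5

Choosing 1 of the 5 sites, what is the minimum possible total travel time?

49

Open {F-ε}.
  A→F-ε 17, B→F-ε 18, C→F-ε 4, D→F-ε 5, E→F-ε 5  ⇒ total 49.
Compare {F-β}: total 50.
Compare {F-γ}: total 66.
No size-1 selection does better; minimum is 49.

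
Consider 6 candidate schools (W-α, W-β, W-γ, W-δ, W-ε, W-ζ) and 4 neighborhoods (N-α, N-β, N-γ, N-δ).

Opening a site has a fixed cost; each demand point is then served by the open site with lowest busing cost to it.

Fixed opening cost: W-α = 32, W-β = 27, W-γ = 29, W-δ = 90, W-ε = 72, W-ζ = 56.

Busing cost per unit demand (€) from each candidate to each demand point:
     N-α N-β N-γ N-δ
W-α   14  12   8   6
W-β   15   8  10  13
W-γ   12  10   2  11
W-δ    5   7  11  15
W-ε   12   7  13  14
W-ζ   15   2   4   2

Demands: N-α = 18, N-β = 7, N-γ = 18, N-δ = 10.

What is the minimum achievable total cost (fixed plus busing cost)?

Open {W-γ, W-δ, W-ζ}: assign each demand point to its cheapest open site.
  N-α→W-δ 18×5=90, N-β→W-ζ 7×2=14, N-γ→W-γ 18×2=36, N-δ→W-ζ 10×2=20
  busing cost 160, fixed 175 → total 335.
Compare {W-δ, W-ζ}: busing cost 196 + fixed 146 = 342.
Compare {W-β, W-γ, W-δ, W-ζ}: busing cost 160 + fixed 202 = 362.
Compare {W-α, W-γ, W-δ, W-ζ}: busing cost 160 + fixed 207 = 367.
All other subsets cost ≥ 342. Minimum total cost: 335.

335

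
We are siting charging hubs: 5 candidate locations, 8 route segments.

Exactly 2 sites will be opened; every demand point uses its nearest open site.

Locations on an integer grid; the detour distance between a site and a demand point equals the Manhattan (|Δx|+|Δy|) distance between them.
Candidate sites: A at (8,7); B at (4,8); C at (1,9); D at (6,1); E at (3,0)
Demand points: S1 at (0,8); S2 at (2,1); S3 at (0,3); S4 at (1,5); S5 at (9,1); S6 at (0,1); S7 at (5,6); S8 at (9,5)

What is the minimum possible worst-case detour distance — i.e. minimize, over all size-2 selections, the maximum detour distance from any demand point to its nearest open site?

Open {C, D}.
  Farthest demand point is S3 at detour distance 7 (to C); all others are ≤ 7.
With {B, D} the worst case is 8.
With {B, E} the worst case is 8.
No size-2 selection achieves below 7.

7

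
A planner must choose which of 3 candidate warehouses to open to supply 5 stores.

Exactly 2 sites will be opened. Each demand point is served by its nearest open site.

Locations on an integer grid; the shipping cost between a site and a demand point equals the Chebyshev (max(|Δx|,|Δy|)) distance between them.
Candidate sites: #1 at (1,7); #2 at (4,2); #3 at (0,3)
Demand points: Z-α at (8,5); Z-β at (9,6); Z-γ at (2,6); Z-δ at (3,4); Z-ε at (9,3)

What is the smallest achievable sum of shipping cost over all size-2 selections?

17

Open {#1, #2}.
  Z-α→#2 4, Z-β→#2 5, Z-γ→#1 1, Z-δ→#2 2, Z-ε→#2 5  ⇒ total 17.
Compare {#2, #3}: total 19.
Compare {#1, #3}: total 27.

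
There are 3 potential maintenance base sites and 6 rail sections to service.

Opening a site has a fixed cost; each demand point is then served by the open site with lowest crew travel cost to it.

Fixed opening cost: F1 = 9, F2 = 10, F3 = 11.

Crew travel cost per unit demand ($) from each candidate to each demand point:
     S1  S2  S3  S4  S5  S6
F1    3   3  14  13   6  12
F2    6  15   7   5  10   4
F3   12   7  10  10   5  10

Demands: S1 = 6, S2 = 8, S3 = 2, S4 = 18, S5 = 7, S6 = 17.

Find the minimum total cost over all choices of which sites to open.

Open {F1, F2}: assign each demand point to its cheapest open site.
  S1→F1 6×3=18, S2→F1 8×3=24, S3→F2 2×7=14, S4→F2 18×5=90, S5→F1 7×6=42, S6→F2 17×4=68
  crew travel cost 256, fixed 19 → total 275.
Compare {F1, F2, F3}: crew travel cost 249 + fixed 30 = 279.
Compare {F2, F3}: crew travel cost 299 + fixed 21 = 320.
Compare {F2}: crew travel cost 398 + fixed 10 = 408.
All other subsets cost ≥ 279. Minimum total cost: 275.

275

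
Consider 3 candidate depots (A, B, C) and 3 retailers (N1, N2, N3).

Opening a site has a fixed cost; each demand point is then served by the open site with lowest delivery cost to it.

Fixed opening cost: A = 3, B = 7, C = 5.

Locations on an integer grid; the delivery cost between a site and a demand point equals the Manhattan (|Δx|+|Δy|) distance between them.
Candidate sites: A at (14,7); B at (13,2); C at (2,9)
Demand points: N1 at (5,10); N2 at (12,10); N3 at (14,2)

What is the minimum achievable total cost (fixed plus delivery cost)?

Open {A, C}: assign each demand point to its cheapest open site.
  N1→C 4, N2→A 5, N3→A 5
  delivery cost 14, fixed 8 → total 22.
Compare {A}: delivery cost 22 + fixed 3 = 25.
Compare {A, B, C}: delivery cost 10 + fixed 15 = 25.
Compare {B, C}: delivery cost 14 + fixed 12 = 26.
All other subsets cost ≥ 25. Minimum total cost: 22.

22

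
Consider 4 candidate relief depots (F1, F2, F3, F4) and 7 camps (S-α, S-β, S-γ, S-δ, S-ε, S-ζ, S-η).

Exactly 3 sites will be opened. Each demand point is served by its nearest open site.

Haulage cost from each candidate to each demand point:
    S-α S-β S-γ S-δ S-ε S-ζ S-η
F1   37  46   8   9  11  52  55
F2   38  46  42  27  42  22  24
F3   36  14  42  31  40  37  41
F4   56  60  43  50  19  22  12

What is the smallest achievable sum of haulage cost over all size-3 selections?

112

Open {F1, F3, F4}.
  S-α→F3 36, S-β→F3 14, S-γ→F1 8, S-δ→F1 9, S-ε→F1 11, S-ζ→F4 22, S-η→F4 12  ⇒ total 112.
Compare {F1, F2, F3}: total 124.
Compare {F1, F2, F4}: total 145.
No size-3 selection does better; minimum is 112.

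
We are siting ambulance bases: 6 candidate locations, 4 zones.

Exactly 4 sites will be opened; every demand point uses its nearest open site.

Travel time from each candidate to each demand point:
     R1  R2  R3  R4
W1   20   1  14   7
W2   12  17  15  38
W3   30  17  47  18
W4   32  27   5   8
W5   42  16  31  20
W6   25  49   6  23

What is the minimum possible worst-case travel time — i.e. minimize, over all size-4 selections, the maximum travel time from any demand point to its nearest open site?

Open {W1, W2, W3, W4}.
  Farthest demand point is R1 at travel time 12 (to W2); all others are ≤ 12.
With {W1, W2, W3, W6} the worst case is 12.
With {W1, W2, W4, W5} the worst case is 12.
No size-4 selection achieves below 12.

12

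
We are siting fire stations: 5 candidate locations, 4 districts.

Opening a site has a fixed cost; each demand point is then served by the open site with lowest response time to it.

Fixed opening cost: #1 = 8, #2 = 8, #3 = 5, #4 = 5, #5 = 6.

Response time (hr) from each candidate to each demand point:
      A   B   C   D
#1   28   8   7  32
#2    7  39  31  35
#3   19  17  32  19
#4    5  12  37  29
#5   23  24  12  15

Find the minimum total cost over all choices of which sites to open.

Open {#1, #4, #5}: assign each demand point to its cheapest open site.
  A→#4 5, B→#1 8, C→#1 7, D→#5 15
  response time 35, fixed 19 → total 54.
Compare {#4, #5}: response time 44 + fixed 11 = 55.
Compare {#1, #3, #4}: response time 39 + fixed 18 = 57.
Compare {#1, #2, #5}: response time 37 + fixed 22 = 59.
All other subsets cost ≥ 55. Minimum total cost: 54.

54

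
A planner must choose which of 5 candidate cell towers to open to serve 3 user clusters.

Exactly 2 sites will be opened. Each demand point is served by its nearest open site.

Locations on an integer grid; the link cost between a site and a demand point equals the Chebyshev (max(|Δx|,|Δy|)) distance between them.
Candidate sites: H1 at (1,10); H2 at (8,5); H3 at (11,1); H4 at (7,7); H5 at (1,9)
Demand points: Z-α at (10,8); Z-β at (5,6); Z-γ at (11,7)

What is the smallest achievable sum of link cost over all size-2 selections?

Open {H2, H4}.
  Z-α→H2 3, Z-β→H4 2, Z-γ→H2 3  ⇒ total 8.
Compare {H1, H2}: total 9.
Compare {H1, H4}: total 9.
No size-2 selection does better; minimum is 8.

8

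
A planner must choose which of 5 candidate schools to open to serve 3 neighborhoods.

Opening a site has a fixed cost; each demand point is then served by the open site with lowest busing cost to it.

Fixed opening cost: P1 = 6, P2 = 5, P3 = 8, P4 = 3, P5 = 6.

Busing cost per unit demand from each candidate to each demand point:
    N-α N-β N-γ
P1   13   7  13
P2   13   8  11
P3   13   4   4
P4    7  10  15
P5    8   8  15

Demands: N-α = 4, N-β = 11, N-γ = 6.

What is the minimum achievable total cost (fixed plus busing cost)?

Open {P3, P4}: assign each demand point to its cheapest open site.
  N-α→P4 4×7=28, N-β→P3 11×4=44, N-γ→P3 6×4=24
  busing cost 96, fixed 11 → total 107.
Compare {P2, P3, P4}: busing cost 96 + fixed 16 = 112.
Compare {P1, P3, P4}: busing cost 96 + fixed 17 = 113.
Compare {P3, P4, P5}: busing cost 96 + fixed 17 = 113.
All other subsets cost ≥ 112. Minimum total cost: 107.

107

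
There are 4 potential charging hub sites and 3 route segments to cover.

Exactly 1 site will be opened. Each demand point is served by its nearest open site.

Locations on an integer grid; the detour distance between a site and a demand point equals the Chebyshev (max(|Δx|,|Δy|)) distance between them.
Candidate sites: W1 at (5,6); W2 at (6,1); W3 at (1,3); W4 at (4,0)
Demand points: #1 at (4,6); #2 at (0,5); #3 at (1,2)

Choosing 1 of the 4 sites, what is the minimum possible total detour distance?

Open {W3}.
  #1→W3 3, #2→W3 2, #3→W3 1  ⇒ total 6.
Compare {W1}: total 10.
Compare {W4}: total 14.
No size-1 selection does better; minimum is 6.

6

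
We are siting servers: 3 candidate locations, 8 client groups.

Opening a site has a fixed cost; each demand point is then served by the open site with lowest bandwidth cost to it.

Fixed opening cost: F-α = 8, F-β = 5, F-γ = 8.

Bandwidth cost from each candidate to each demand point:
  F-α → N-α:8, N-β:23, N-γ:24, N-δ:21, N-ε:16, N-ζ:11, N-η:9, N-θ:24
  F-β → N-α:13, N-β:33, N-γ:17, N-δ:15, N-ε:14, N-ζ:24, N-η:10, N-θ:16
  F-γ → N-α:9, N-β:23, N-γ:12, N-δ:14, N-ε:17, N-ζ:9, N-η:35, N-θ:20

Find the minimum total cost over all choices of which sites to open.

120

Open {F-β, F-γ}: assign each demand point to its cheapest open site.
  N-α→F-γ 9, N-β→F-γ 23, N-γ→F-γ 12, N-δ→F-γ 14, N-ε→F-β 14, N-ζ→F-γ 9, N-η→F-β 10, N-θ→F-β 16
  bandwidth cost 107, fixed 13 → total 120.
Compare {F-α, F-β}: bandwidth cost 113 + fixed 13 = 126.
Compare {F-α, F-β, F-γ}: bandwidth cost 105 + fixed 21 = 126.
Compare {F-α, F-γ}: bandwidth cost 111 + fixed 16 = 127.
All other subsets cost ≥ 126. Minimum total cost: 120.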